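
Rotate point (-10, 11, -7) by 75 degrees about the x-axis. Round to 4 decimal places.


x' = -10
y' = 11*cos(75) - -7*sin(75) = 9.6085
z' = 11*sin(75) + -7*cos(75) = 8.8135

(-10, 9.6085, 8.8135)


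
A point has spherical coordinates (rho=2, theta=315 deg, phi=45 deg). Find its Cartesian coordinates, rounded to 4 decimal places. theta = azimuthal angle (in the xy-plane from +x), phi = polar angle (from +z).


x = 2 * sin(45) * cos(315) = 1
y = 2 * sin(45) * sin(315) = -1
z = 2 * cos(45) = 1.4142

(1, -1, 1.4142)


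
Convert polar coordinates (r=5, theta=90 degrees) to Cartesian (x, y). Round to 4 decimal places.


x = 5 * cos(90) = 0
y = 5 * sin(90) = 5

(0, 5)


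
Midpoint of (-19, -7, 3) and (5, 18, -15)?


Midpoint = ((-19+5)/2, (-7+18)/2, (3+-15)/2) = (-7, 5.5, -6)

(-7, 5.5, -6)


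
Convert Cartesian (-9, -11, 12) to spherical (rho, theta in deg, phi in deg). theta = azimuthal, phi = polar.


rho = sqrt((-9)^2 + (-11)^2 + 12^2) = 18.6011
theta = atan2(-11, -9) = 230.7106 deg
phi = acos(12/18.6011) = 49.825 deg

rho = 18.6011, theta = 230.7106 deg, phi = 49.825 deg


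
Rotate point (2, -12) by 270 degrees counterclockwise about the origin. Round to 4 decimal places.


x' = 2*cos(270) - -12*sin(270) = -12
y' = 2*sin(270) + -12*cos(270) = -2

(-12, -2)


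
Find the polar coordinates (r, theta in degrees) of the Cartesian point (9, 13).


r = sqrt(9^2 + 13^2) = 15.8114
theta = atan2(13, 9) = 55.3048 degrees

r = 15.8114, theta = 55.3048 degrees


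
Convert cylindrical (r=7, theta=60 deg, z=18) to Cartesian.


x = 7 * cos(60) = 3.5
y = 7 * sin(60) = 6.0622
z = 18

(3.5, 6.0622, 18)


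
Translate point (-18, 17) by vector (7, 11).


Translation: (x+dx, y+dy) = (-18+7, 17+11) = (-11, 28)

(-11, 28)


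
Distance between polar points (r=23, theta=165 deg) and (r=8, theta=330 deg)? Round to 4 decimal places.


d = sqrt(r1^2 + r2^2 - 2*r1*r2*cos(t2-t1))
d = sqrt(23^2 + 8^2 - 2*23*8*cos(330-165)) = 30.7971

30.7971


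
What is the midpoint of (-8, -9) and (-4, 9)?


Midpoint = ((-8+-4)/2, (-9+9)/2) = (-6, 0)

(-6, 0)


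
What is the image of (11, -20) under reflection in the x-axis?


Reflection across x-axis: (x, y) -> (x, -y)
(11, -20) -> (11, 20)

(11, 20)


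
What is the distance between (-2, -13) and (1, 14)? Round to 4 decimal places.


d = sqrt((1--2)^2 + (14--13)^2) = 27.1662

27.1662


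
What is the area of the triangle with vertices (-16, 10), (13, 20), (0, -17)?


Area = |x1(y2-y3) + x2(y3-y1) + x3(y1-y2)| / 2
= |-16*(20--17) + 13*(-17-10) + 0*(10-20)| / 2
= 471.5

471.5


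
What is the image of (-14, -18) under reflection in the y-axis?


Reflection across y-axis: (x, y) -> (-x, y)
(-14, -18) -> (14, -18)

(14, -18)


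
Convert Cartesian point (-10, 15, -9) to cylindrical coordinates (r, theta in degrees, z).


r = sqrt((-10)^2 + 15^2) = 18.0278
theta = atan2(15, -10) = 123.6901 deg
z = -9

r = 18.0278, theta = 123.6901 deg, z = -9


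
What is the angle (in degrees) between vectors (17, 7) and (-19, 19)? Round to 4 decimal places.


dot = 17*-19 + 7*19 = -190
|u| = 18.3848, |v| = 26.8701
cos(angle) = -0.3846
angle = 112.6199 degrees

112.6199 degrees


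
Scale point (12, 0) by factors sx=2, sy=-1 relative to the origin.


Scaling: (x*sx, y*sy) = (12*2, 0*-1) = (24, 0)

(24, 0)


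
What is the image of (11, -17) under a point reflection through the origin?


Reflection through origin: (x, y) -> (-x, -y)
(11, -17) -> (-11, 17)

(-11, 17)


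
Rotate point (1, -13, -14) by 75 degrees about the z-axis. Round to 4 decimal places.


x' = 1*cos(75) - -13*sin(75) = 12.8159
y' = 1*sin(75) + -13*cos(75) = -2.3987
z' = -14

(12.8159, -2.3987, -14)


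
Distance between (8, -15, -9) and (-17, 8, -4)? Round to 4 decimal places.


d = sqrt((-17-8)^2 + (8--15)^2 + (-4--9)^2) = 34.3366

34.3366


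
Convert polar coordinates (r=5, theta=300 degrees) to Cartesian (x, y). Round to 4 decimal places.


x = 5 * cos(300) = 2.5
y = 5 * sin(300) = -4.3301

(2.5, -4.3301)


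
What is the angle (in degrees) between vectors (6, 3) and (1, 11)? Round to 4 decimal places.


dot = 6*1 + 3*11 = 39
|u| = 6.7082, |v| = 11.0454
cos(angle) = 0.5264
angle = 58.2405 degrees

58.2405 degrees


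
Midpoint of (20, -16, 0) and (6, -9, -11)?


Midpoint = ((20+6)/2, (-16+-9)/2, (0+-11)/2) = (13, -12.5, -5.5)

(13, -12.5, -5.5)


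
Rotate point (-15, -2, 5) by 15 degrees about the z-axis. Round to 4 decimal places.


x' = -15*cos(15) - -2*sin(15) = -13.9712
y' = -15*sin(15) + -2*cos(15) = -5.8141
z' = 5

(-13.9712, -5.8141, 5)


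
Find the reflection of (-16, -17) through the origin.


Reflection through origin: (x, y) -> (-x, -y)
(-16, -17) -> (16, 17)

(16, 17)


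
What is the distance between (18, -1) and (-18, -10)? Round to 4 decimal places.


d = sqrt((-18-18)^2 + (-10--1)^2) = 37.108

37.108


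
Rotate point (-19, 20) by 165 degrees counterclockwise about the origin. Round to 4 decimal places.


x' = -19*cos(165) - 20*sin(165) = 13.1762
y' = -19*sin(165) + 20*cos(165) = -24.2361

(13.1762, -24.2361)


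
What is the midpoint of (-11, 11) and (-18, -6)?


Midpoint = ((-11+-18)/2, (11+-6)/2) = (-14.5, 2.5)

(-14.5, 2.5)


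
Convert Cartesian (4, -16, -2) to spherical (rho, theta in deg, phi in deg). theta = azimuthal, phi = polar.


rho = sqrt(4^2 + (-16)^2 + (-2)^2) = 16.6132
theta = atan2(-16, 4) = 284.0362 deg
phi = acos(-2/16.6132) = 96.9144 deg

rho = 16.6132, theta = 284.0362 deg, phi = 96.9144 deg


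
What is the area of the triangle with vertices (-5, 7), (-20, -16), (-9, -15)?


Area = |x1(y2-y3) + x2(y3-y1) + x3(y1-y2)| / 2
= |-5*(-16--15) + -20*(-15-7) + -9*(7--16)| / 2
= 119

119


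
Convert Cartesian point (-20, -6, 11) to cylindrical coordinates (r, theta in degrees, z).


r = sqrt((-20)^2 + (-6)^2) = 20.8806
theta = atan2(-6, -20) = 196.6992 deg
z = 11

r = 20.8806, theta = 196.6992 deg, z = 11


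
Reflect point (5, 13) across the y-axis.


Reflection across y-axis: (x, y) -> (-x, y)
(5, 13) -> (-5, 13)

(-5, 13)


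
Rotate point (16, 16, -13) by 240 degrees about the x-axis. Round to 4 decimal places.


x' = 16
y' = 16*cos(240) - -13*sin(240) = -19.2583
z' = 16*sin(240) + -13*cos(240) = -7.3564

(16, -19.2583, -7.3564)


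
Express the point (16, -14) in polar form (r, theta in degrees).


r = sqrt(16^2 + (-14)^2) = 21.2603
theta = atan2(-14, 16) = 318.8141 degrees

r = 21.2603, theta = 318.8141 degrees


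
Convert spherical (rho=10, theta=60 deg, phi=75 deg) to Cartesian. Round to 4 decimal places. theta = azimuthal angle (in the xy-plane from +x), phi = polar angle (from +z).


x = 10 * sin(75) * cos(60) = 4.8296
y = 10 * sin(75) * sin(60) = 8.3652
z = 10 * cos(75) = 2.5882

(4.8296, 8.3652, 2.5882)


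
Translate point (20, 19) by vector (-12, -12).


Translation: (x+dx, y+dy) = (20+-12, 19+-12) = (8, 7)

(8, 7)


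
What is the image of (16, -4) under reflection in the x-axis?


Reflection across x-axis: (x, y) -> (x, -y)
(16, -4) -> (16, 4)

(16, 4)


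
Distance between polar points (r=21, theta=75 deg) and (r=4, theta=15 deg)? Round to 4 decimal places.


d = sqrt(r1^2 + r2^2 - 2*r1*r2*cos(t2-t1))
d = sqrt(21^2 + 4^2 - 2*21*4*cos(15-75)) = 19.3132

19.3132


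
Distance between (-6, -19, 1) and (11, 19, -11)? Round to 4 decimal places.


d = sqrt((11--6)^2 + (19--19)^2 + (-11-1)^2) = 43.3244

43.3244


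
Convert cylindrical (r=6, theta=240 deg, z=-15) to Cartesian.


x = 6 * cos(240) = -3
y = 6 * sin(240) = -5.1962
z = -15

(-3, -5.1962, -15)


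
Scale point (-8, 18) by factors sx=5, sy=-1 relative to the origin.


Scaling: (x*sx, y*sy) = (-8*5, 18*-1) = (-40, -18)

(-40, -18)


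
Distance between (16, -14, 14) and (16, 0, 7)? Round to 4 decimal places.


d = sqrt((16-16)^2 + (0--14)^2 + (7-14)^2) = 15.6525

15.6525


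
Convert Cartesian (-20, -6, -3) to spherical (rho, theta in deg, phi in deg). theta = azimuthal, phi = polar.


rho = sqrt((-20)^2 + (-6)^2 + (-3)^2) = 21.095
theta = atan2(-6, -20) = 196.6992 deg
phi = acos(-3/21.095) = 98.176 deg

rho = 21.095, theta = 196.6992 deg, phi = 98.176 deg


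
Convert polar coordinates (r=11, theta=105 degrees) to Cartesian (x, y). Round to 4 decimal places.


x = 11 * cos(105) = -2.847
y = 11 * sin(105) = 10.6252

(-2.847, 10.6252)


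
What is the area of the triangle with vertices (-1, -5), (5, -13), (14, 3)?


Area = |x1(y2-y3) + x2(y3-y1) + x3(y1-y2)| / 2
= |-1*(-13-3) + 5*(3--5) + 14*(-5--13)| / 2
= 84

84


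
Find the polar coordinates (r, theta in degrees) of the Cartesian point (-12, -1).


r = sqrt((-12)^2 + (-1)^2) = 12.0416
theta = atan2(-1, -12) = 184.7636 degrees

r = 12.0416, theta = 184.7636 degrees


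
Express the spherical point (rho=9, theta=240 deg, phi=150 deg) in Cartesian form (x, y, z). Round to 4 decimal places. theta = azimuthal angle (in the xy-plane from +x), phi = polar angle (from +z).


x = 9 * sin(150) * cos(240) = -2.25
y = 9 * sin(150) * sin(240) = -3.8971
z = 9 * cos(150) = -7.7942

(-2.25, -3.8971, -7.7942)


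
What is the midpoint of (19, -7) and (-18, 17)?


Midpoint = ((19+-18)/2, (-7+17)/2) = (0.5, 5)

(0.5, 5)


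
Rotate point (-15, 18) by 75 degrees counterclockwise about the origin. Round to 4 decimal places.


x' = -15*cos(75) - 18*sin(75) = -21.269
y' = -15*sin(75) + 18*cos(75) = -9.8301

(-21.269, -9.8301)


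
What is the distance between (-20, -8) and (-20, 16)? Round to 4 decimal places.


d = sqrt((-20--20)^2 + (16--8)^2) = 24

24


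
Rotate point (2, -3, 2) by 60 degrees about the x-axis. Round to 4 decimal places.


x' = 2
y' = -3*cos(60) - 2*sin(60) = -3.2321
z' = -3*sin(60) + 2*cos(60) = -1.5981

(2, -3.2321, -1.5981)


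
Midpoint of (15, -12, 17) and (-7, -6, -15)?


Midpoint = ((15+-7)/2, (-12+-6)/2, (17+-15)/2) = (4, -9, 1)

(4, -9, 1)


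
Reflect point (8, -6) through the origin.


Reflection through origin: (x, y) -> (-x, -y)
(8, -6) -> (-8, 6)

(-8, 6)


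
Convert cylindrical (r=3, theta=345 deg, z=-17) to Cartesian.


x = 3 * cos(345) = 2.8978
y = 3 * sin(345) = -0.7765
z = -17

(2.8978, -0.7765, -17)


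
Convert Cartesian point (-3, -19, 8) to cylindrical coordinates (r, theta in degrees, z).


r = sqrt((-3)^2 + (-19)^2) = 19.2354
theta = atan2(-19, -3) = 261.0274 deg
z = 8

r = 19.2354, theta = 261.0274 deg, z = 8


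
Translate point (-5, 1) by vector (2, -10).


Translation: (x+dx, y+dy) = (-5+2, 1+-10) = (-3, -9)

(-3, -9)


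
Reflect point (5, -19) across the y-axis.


Reflection across y-axis: (x, y) -> (-x, y)
(5, -19) -> (-5, -19)

(-5, -19)


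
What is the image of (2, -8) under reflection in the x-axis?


Reflection across x-axis: (x, y) -> (x, -y)
(2, -8) -> (2, 8)

(2, 8)


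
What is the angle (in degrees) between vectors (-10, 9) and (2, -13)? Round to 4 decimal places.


dot = -10*2 + 9*-13 = -137
|u| = 13.4536, |v| = 13.1529
cos(angle) = -0.7742
angle = 140.7334 degrees

140.7334 degrees


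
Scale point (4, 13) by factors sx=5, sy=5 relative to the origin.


Scaling: (x*sx, y*sy) = (4*5, 13*5) = (20, 65)

(20, 65)


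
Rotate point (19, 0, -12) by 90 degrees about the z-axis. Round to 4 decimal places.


x' = 19*cos(90) - 0*sin(90) = 0
y' = 19*sin(90) + 0*cos(90) = 19
z' = -12

(0, 19, -12)


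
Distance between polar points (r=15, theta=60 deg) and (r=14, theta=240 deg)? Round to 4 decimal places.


d = sqrt(r1^2 + r2^2 - 2*r1*r2*cos(t2-t1))
d = sqrt(15^2 + 14^2 - 2*15*14*cos(240-60)) = 29

29


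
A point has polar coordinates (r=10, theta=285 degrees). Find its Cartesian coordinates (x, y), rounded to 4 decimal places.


x = 10 * cos(285) = 2.5882
y = 10 * sin(285) = -9.6593

(2.5882, -9.6593)


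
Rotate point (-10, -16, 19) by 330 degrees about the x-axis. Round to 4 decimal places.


x' = -10
y' = -16*cos(330) - 19*sin(330) = -4.3564
z' = -16*sin(330) + 19*cos(330) = 24.4545

(-10, -4.3564, 24.4545)


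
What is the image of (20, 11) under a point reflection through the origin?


Reflection through origin: (x, y) -> (-x, -y)
(20, 11) -> (-20, -11)

(-20, -11)


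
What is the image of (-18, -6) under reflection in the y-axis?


Reflection across y-axis: (x, y) -> (-x, y)
(-18, -6) -> (18, -6)

(18, -6)


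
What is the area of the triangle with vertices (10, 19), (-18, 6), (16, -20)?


Area = |x1(y2-y3) + x2(y3-y1) + x3(y1-y2)| / 2
= |10*(6--20) + -18*(-20-19) + 16*(19-6)| / 2
= 585

585


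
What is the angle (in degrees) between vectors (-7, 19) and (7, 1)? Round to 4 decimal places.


dot = -7*7 + 19*1 = -30
|u| = 20.2485, |v| = 7.0711
cos(angle) = -0.2095
angle = 102.0948 degrees

102.0948 degrees


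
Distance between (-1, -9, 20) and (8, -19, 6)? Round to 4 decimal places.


d = sqrt((8--1)^2 + (-19--9)^2 + (6-20)^2) = 19.4165

19.4165


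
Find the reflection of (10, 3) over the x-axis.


Reflection across x-axis: (x, y) -> (x, -y)
(10, 3) -> (10, -3)

(10, -3)


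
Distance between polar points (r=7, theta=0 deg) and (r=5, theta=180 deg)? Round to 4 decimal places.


d = sqrt(r1^2 + r2^2 - 2*r1*r2*cos(t2-t1))
d = sqrt(7^2 + 5^2 - 2*7*5*cos(180-0)) = 12

12


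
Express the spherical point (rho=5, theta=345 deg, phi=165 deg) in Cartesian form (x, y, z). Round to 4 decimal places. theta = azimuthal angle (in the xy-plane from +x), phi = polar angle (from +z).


x = 5 * sin(165) * cos(345) = 1.25
y = 5 * sin(165) * sin(345) = -0.3349
z = 5 * cos(165) = -4.8296

(1.25, -0.3349, -4.8296)


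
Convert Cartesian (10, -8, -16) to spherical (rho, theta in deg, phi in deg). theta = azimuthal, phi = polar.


rho = sqrt(10^2 + (-8)^2 + (-16)^2) = 20.4939
theta = atan2(-8, 10) = 321.3402 deg
phi = acos(-16/20.4939) = 141.3266 deg

rho = 20.4939, theta = 321.3402 deg, phi = 141.3266 deg


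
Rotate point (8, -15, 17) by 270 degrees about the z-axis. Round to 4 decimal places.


x' = 8*cos(270) - -15*sin(270) = -15
y' = 8*sin(270) + -15*cos(270) = -8
z' = 17

(-15, -8, 17)


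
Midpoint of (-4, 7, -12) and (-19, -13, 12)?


Midpoint = ((-4+-19)/2, (7+-13)/2, (-12+12)/2) = (-11.5, -3, 0)

(-11.5, -3, 0)


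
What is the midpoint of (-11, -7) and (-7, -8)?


Midpoint = ((-11+-7)/2, (-7+-8)/2) = (-9, -7.5)

(-9, -7.5)


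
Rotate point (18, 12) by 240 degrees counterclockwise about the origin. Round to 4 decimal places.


x' = 18*cos(240) - 12*sin(240) = 1.3923
y' = 18*sin(240) + 12*cos(240) = -21.5885

(1.3923, -21.5885)


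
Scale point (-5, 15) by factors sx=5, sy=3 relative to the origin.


Scaling: (x*sx, y*sy) = (-5*5, 15*3) = (-25, 45)

(-25, 45)


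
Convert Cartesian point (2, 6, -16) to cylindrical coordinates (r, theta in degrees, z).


r = sqrt(2^2 + 6^2) = 6.3246
theta = atan2(6, 2) = 71.5651 deg
z = -16

r = 6.3246, theta = 71.5651 deg, z = -16


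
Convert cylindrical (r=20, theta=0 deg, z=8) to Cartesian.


x = 20 * cos(0) = 20
y = 20 * sin(0) = 0
z = 8

(20, 0, 8)


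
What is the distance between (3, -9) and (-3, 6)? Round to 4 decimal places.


d = sqrt((-3-3)^2 + (6--9)^2) = 16.1555

16.1555


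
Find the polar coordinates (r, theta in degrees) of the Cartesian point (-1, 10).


r = sqrt((-1)^2 + 10^2) = 10.0499
theta = atan2(10, -1) = 95.7106 degrees

r = 10.0499, theta = 95.7106 degrees


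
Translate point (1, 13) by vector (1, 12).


Translation: (x+dx, y+dy) = (1+1, 13+12) = (2, 25)

(2, 25)


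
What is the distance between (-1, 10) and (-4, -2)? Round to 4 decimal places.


d = sqrt((-4--1)^2 + (-2-10)^2) = 12.3693

12.3693


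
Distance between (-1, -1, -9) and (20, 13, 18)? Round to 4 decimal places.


d = sqrt((20--1)^2 + (13--1)^2 + (18--9)^2) = 36.9594

36.9594


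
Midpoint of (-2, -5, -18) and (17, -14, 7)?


Midpoint = ((-2+17)/2, (-5+-14)/2, (-18+7)/2) = (7.5, -9.5, -5.5)

(7.5, -9.5, -5.5)


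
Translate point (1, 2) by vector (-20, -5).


Translation: (x+dx, y+dy) = (1+-20, 2+-5) = (-19, -3)

(-19, -3)


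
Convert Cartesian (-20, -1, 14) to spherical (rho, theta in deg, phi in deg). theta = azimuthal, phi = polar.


rho = sqrt((-20)^2 + (-1)^2 + 14^2) = 24.4336
theta = atan2(-1, -20) = 182.8624 deg
phi = acos(14/24.4336) = 55.0416 deg

rho = 24.4336, theta = 182.8624 deg, phi = 55.0416 deg


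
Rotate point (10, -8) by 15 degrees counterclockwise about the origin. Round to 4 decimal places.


x' = 10*cos(15) - -8*sin(15) = 11.7298
y' = 10*sin(15) + -8*cos(15) = -5.1392

(11.7298, -5.1392)


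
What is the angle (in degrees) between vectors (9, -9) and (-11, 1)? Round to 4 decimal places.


dot = 9*-11 + -9*1 = -108
|u| = 12.7279, |v| = 11.0454
cos(angle) = -0.7682
angle = 140.1944 degrees

140.1944 degrees


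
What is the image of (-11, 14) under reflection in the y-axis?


Reflection across y-axis: (x, y) -> (-x, y)
(-11, 14) -> (11, 14)

(11, 14)


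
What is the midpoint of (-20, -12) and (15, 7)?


Midpoint = ((-20+15)/2, (-12+7)/2) = (-2.5, -2.5)

(-2.5, -2.5)


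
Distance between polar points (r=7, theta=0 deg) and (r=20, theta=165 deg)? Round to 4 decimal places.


d = sqrt(r1^2 + r2^2 - 2*r1*r2*cos(t2-t1))
d = sqrt(7^2 + 20^2 - 2*7*20*cos(165-0)) = 26.8227

26.8227


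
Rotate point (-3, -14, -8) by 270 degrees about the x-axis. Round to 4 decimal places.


x' = -3
y' = -14*cos(270) - -8*sin(270) = -8
z' = -14*sin(270) + -8*cos(270) = 14

(-3, -8, 14)


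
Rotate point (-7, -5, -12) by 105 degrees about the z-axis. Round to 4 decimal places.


x' = -7*cos(105) - -5*sin(105) = 6.6414
y' = -7*sin(105) + -5*cos(105) = -5.4674
z' = -12

(6.6414, -5.4674, -12)


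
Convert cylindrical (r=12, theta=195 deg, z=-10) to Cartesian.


x = 12 * cos(195) = -11.5911
y = 12 * sin(195) = -3.1058
z = -10

(-11.5911, -3.1058, -10)


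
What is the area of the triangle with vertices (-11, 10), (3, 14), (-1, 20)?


Area = |x1(y2-y3) + x2(y3-y1) + x3(y1-y2)| / 2
= |-11*(14-20) + 3*(20-10) + -1*(10-14)| / 2
= 50

50


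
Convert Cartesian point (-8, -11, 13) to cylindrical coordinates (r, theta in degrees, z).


r = sqrt((-8)^2 + (-11)^2) = 13.6015
theta = atan2(-11, -8) = 233.9726 deg
z = 13

r = 13.6015, theta = 233.9726 deg, z = 13


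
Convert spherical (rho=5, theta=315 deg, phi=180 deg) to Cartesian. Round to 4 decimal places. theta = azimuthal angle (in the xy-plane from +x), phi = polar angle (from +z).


x = 5 * sin(180) * cos(315) = 0
y = 5 * sin(180) * sin(315) = 0
z = 5 * cos(180) = -5

(0, 0, -5)


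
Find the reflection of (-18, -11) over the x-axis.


Reflection across x-axis: (x, y) -> (x, -y)
(-18, -11) -> (-18, 11)

(-18, 11)


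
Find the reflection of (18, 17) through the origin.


Reflection through origin: (x, y) -> (-x, -y)
(18, 17) -> (-18, -17)

(-18, -17)


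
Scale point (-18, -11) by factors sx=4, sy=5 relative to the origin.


Scaling: (x*sx, y*sy) = (-18*4, -11*5) = (-72, -55)

(-72, -55)


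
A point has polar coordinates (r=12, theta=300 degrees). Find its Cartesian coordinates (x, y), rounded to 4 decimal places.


x = 12 * cos(300) = 6
y = 12 * sin(300) = -10.3923

(6, -10.3923)


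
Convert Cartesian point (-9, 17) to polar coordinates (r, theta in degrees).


r = sqrt((-9)^2 + 17^2) = 19.2354
theta = atan2(17, -9) = 117.8973 degrees

r = 19.2354, theta = 117.8973 degrees


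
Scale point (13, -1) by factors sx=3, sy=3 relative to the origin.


Scaling: (x*sx, y*sy) = (13*3, -1*3) = (39, -3)

(39, -3)


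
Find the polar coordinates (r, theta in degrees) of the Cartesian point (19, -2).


r = sqrt(19^2 + (-2)^2) = 19.105
theta = atan2(-2, 19) = 353.991 degrees

r = 19.105, theta = 353.991 degrees


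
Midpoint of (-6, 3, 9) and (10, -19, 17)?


Midpoint = ((-6+10)/2, (3+-19)/2, (9+17)/2) = (2, -8, 13)

(2, -8, 13)


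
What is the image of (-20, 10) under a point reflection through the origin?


Reflection through origin: (x, y) -> (-x, -y)
(-20, 10) -> (20, -10)

(20, -10)


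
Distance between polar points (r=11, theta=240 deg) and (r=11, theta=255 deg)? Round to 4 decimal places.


d = sqrt(r1^2 + r2^2 - 2*r1*r2*cos(t2-t1))
d = sqrt(11^2 + 11^2 - 2*11*11*cos(255-240)) = 2.8716

2.8716


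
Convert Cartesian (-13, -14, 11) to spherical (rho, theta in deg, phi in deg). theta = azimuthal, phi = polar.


rho = sqrt((-13)^2 + (-14)^2 + 11^2) = 22.0454
theta = atan2(-14, -13) = 227.1211 deg
phi = acos(11/22.0454) = 60.0681 deg

rho = 22.0454, theta = 227.1211 deg, phi = 60.0681 deg


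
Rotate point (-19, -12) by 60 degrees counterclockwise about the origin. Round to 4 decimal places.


x' = -19*cos(60) - -12*sin(60) = 0.8923
y' = -19*sin(60) + -12*cos(60) = -22.4545

(0.8923, -22.4545)


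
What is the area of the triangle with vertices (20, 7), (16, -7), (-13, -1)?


Area = |x1(y2-y3) + x2(y3-y1) + x3(y1-y2)| / 2
= |20*(-7--1) + 16*(-1-7) + -13*(7--7)| / 2
= 215

215


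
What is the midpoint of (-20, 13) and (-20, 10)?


Midpoint = ((-20+-20)/2, (13+10)/2) = (-20, 11.5)

(-20, 11.5)


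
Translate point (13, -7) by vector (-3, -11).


Translation: (x+dx, y+dy) = (13+-3, -7+-11) = (10, -18)

(10, -18)


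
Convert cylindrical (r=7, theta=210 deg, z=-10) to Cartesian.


x = 7 * cos(210) = -6.0622
y = 7 * sin(210) = -3.5
z = -10

(-6.0622, -3.5, -10)


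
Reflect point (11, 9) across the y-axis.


Reflection across y-axis: (x, y) -> (-x, y)
(11, 9) -> (-11, 9)

(-11, 9)


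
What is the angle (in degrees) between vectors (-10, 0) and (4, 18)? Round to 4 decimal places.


dot = -10*4 + 0*18 = -40
|u| = 10, |v| = 18.4391
cos(angle) = -0.2169
angle = 102.5288 degrees

102.5288 degrees


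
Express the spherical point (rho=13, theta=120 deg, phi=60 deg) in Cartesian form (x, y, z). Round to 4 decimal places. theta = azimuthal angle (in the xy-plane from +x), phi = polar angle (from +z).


x = 13 * sin(60) * cos(120) = -5.6292
y = 13 * sin(60) * sin(120) = 9.75
z = 13 * cos(60) = 6.5

(-5.6292, 9.75, 6.5)


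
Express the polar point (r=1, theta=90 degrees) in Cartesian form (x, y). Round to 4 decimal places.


x = 1 * cos(90) = 0
y = 1 * sin(90) = 1

(0, 1)


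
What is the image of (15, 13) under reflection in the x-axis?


Reflection across x-axis: (x, y) -> (x, -y)
(15, 13) -> (15, -13)

(15, -13)


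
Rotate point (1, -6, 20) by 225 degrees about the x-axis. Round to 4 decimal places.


x' = 1
y' = -6*cos(225) - 20*sin(225) = 18.3848
z' = -6*sin(225) + 20*cos(225) = -9.8995

(1, 18.3848, -9.8995)


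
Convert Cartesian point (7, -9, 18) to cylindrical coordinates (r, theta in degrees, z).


r = sqrt(7^2 + (-9)^2) = 11.4018
theta = atan2(-9, 7) = 307.875 deg
z = 18

r = 11.4018, theta = 307.875 deg, z = 18


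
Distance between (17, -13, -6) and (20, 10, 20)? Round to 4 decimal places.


d = sqrt((20-17)^2 + (10--13)^2 + (20--6)^2) = 34.8425

34.8425


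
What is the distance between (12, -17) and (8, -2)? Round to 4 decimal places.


d = sqrt((8-12)^2 + (-2--17)^2) = 15.5242

15.5242


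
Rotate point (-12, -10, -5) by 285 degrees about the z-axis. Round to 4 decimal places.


x' = -12*cos(285) - -10*sin(285) = -12.7651
y' = -12*sin(285) + -10*cos(285) = 9.0029
z' = -5

(-12.7651, 9.0029, -5)


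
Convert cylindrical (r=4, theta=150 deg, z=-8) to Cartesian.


x = 4 * cos(150) = -3.4641
y = 4 * sin(150) = 2
z = -8

(-3.4641, 2, -8)


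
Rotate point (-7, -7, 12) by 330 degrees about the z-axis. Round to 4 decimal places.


x' = -7*cos(330) - -7*sin(330) = -9.5622
y' = -7*sin(330) + -7*cos(330) = -2.5622
z' = 12

(-9.5622, -2.5622, 12)


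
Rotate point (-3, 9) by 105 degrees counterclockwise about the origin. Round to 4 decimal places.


x' = -3*cos(105) - 9*sin(105) = -7.9169
y' = -3*sin(105) + 9*cos(105) = -5.2271

(-7.9169, -5.2271)


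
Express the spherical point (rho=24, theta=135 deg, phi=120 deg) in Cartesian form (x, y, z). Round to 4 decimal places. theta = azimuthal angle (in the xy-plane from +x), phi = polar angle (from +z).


x = 24 * sin(120) * cos(135) = -14.6969
y = 24 * sin(120) * sin(135) = 14.6969
z = 24 * cos(120) = -12

(-14.6969, 14.6969, -12)


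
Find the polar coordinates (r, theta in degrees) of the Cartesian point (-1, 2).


r = sqrt((-1)^2 + 2^2) = 2.2361
theta = atan2(2, -1) = 116.5651 degrees

r = 2.2361, theta = 116.5651 degrees


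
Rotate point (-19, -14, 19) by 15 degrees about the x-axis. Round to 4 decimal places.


x' = -19
y' = -14*cos(15) - 19*sin(15) = -18.4405
z' = -14*sin(15) + 19*cos(15) = 14.7291

(-19, -18.4405, 14.7291)


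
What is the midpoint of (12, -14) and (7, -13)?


Midpoint = ((12+7)/2, (-14+-13)/2) = (9.5, -13.5)

(9.5, -13.5)


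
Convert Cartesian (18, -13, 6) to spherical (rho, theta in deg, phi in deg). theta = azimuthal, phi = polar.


rho = sqrt(18^2 + (-13)^2 + 6^2) = 23
theta = atan2(-13, 18) = 324.1623 deg
phi = acos(6/23) = 74.8783 deg

rho = 23, theta = 324.1623 deg, phi = 74.8783 deg


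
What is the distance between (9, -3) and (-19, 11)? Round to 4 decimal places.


d = sqrt((-19-9)^2 + (11--3)^2) = 31.305

31.305


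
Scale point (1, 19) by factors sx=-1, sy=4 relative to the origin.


Scaling: (x*sx, y*sy) = (1*-1, 19*4) = (-1, 76)

(-1, 76)


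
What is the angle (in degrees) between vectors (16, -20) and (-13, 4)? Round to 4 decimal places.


dot = 16*-13 + -20*4 = -288
|u| = 25.6125, |v| = 13.6015
cos(angle) = -0.8267
angle = 145.7625 degrees

145.7625 degrees


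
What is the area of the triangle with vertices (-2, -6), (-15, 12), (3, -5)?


Area = |x1(y2-y3) + x2(y3-y1) + x3(y1-y2)| / 2
= |-2*(12--5) + -15*(-5--6) + 3*(-6-12)| / 2
= 51.5

51.5


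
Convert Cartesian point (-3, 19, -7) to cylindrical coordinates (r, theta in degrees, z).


r = sqrt((-3)^2 + 19^2) = 19.2354
theta = atan2(19, -3) = 98.9726 deg
z = -7

r = 19.2354, theta = 98.9726 deg, z = -7


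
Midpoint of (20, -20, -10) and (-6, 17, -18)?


Midpoint = ((20+-6)/2, (-20+17)/2, (-10+-18)/2) = (7, -1.5, -14)

(7, -1.5, -14)


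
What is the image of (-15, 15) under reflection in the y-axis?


Reflection across y-axis: (x, y) -> (-x, y)
(-15, 15) -> (15, 15)

(15, 15)


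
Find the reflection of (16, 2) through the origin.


Reflection through origin: (x, y) -> (-x, -y)
(16, 2) -> (-16, -2)

(-16, -2)


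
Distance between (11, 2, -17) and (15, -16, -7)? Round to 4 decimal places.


d = sqrt((15-11)^2 + (-16-2)^2 + (-7--17)^2) = 20.9762

20.9762


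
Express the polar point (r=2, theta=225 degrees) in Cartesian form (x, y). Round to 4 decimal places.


x = 2 * cos(225) = -1.4142
y = 2 * sin(225) = -1.4142

(-1.4142, -1.4142)


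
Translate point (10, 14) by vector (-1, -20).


Translation: (x+dx, y+dy) = (10+-1, 14+-20) = (9, -6)

(9, -6)


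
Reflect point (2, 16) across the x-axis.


Reflection across x-axis: (x, y) -> (x, -y)
(2, 16) -> (2, -16)

(2, -16)


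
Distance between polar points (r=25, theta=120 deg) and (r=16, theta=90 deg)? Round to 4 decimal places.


d = sqrt(r1^2 + r2^2 - 2*r1*r2*cos(t2-t1))
d = sqrt(25^2 + 16^2 - 2*25*16*cos(90-120)) = 13.7179

13.7179


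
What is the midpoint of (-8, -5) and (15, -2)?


Midpoint = ((-8+15)/2, (-5+-2)/2) = (3.5, -3.5)

(3.5, -3.5)


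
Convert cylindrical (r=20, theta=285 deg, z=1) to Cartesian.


x = 20 * cos(285) = 5.1764
y = 20 * sin(285) = -19.3185
z = 1

(5.1764, -19.3185, 1)


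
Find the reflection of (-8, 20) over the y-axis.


Reflection across y-axis: (x, y) -> (-x, y)
(-8, 20) -> (8, 20)

(8, 20)


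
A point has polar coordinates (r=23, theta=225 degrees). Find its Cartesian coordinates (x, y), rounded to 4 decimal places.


x = 23 * cos(225) = -16.2635
y = 23 * sin(225) = -16.2635

(-16.2635, -16.2635)


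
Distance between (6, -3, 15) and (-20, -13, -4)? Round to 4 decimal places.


d = sqrt((-20-6)^2 + (-13--3)^2 + (-4-15)^2) = 33.7194

33.7194


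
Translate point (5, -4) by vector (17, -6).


Translation: (x+dx, y+dy) = (5+17, -4+-6) = (22, -10)

(22, -10)


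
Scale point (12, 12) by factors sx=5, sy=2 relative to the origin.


Scaling: (x*sx, y*sy) = (12*5, 12*2) = (60, 24)

(60, 24)


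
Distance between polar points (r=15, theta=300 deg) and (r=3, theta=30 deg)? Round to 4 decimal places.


d = sqrt(r1^2 + r2^2 - 2*r1*r2*cos(t2-t1))
d = sqrt(15^2 + 3^2 - 2*15*3*cos(30-300)) = 15.2971

15.2971


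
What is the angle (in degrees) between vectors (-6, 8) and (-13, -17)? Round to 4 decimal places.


dot = -6*-13 + 8*-17 = -58
|u| = 10, |v| = 21.4009
cos(angle) = -0.271
angle = 105.7247 degrees

105.7247 degrees


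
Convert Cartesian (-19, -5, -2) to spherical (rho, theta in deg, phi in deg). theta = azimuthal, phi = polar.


rho = sqrt((-19)^2 + (-5)^2 + (-2)^2) = 19.7484
theta = atan2(-5, -19) = 194.7436 deg
phi = acos(-2/19.7484) = 95.8125 deg

rho = 19.7484, theta = 194.7436 deg, phi = 95.8125 deg


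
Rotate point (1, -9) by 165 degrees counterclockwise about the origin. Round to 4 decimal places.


x' = 1*cos(165) - -9*sin(165) = 1.3634
y' = 1*sin(165) + -9*cos(165) = 8.9522

(1.3634, 8.9522)


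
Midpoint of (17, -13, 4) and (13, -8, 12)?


Midpoint = ((17+13)/2, (-13+-8)/2, (4+12)/2) = (15, -10.5, 8)

(15, -10.5, 8)


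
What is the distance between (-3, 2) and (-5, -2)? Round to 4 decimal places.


d = sqrt((-5--3)^2 + (-2-2)^2) = 4.4721

4.4721


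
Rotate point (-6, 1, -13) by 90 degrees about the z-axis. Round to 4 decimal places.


x' = -6*cos(90) - 1*sin(90) = -1
y' = -6*sin(90) + 1*cos(90) = -6
z' = -13

(-1, -6, -13)


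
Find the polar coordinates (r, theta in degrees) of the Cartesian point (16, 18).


r = sqrt(16^2 + 18^2) = 24.0832
theta = atan2(18, 16) = 48.3665 degrees

r = 24.0832, theta = 48.3665 degrees


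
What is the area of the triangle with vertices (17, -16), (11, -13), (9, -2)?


Area = |x1(y2-y3) + x2(y3-y1) + x3(y1-y2)| / 2
= |17*(-13--2) + 11*(-2--16) + 9*(-16--13)| / 2
= 30

30


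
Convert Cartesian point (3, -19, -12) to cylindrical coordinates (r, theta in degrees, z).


r = sqrt(3^2 + (-19)^2) = 19.2354
theta = atan2(-19, 3) = 278.9726 deg
z = -12

r = 19.2354, theta = 278.9726 deg, z = -12


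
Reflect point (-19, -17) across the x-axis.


Reflection across x-axis: (x, y) -> (x, -y)
(-19, -17) -> (-19, 17)

(-19, 17)


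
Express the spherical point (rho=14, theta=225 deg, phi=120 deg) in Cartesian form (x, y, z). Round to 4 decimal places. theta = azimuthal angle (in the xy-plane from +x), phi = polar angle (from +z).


x = 14 * sin(120) * cos(225) = -8.5732
y = 14 * sin(120) * sin(225) = -8.5732
z = 14 * cos(120) = -7

(-8.5732, -8.5732, -7)


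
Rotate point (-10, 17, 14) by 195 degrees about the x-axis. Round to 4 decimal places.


x' = -10
y' = 17*cos(195) - 14*sin(195) = -12.7973
z' = 17*sin(195) + 14*cos(195) = -17.9229

(-10, -12.7973, -17.9229)


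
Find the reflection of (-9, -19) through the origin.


Reflection through origin: (x, y) -> (-x, -y)
(-9, -19) -> (9, 19)

(9, 19)


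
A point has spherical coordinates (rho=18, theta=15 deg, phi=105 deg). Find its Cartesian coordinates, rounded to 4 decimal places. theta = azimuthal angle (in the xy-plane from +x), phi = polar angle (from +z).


x = 18 * sin(105) * cos(15) = 16.7942
y = 18 * sin(105) * sin(15) = 4.5
z = 18 * cos(105) = -4.6587

(16.7942, 4.5, -4.6587)


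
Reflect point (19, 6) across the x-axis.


Reflection across x-axis: (x, y) -> (x, -y)
(19, 6) -> (19, -6)

(19, -6)


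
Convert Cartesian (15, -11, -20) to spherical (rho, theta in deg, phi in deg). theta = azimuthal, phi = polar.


rho = sqrt(15^2 + (-11)^2 + (-20)^2) = 27.313
theta = atan2(-11, 15) = 323.7462 deg
phi = acos(-20/27.313) = 137.0755 deg

rho = 27.313, theta = 323.7462 deg, phi = 137.0755 deg


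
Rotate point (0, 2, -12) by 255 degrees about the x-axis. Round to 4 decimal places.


x' = 0
y' = 2*cos(255) - -12*sin(255) = -12.1087
z' = 2*sin(255) + -12*cos(255) = 1.174

(0, -12.1087, 1.174)


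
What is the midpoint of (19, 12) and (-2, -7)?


Midpoint = ((19+-2)/2, (12+-7)/2) = (8.5, 2.5)

(8.5, 2.5)


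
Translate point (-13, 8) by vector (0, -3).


Translation: (x+dx, y+dy) = (-13+0, 8+-3) = (-13, 5)

(-13, 5)


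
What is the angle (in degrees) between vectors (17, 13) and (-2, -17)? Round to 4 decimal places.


dot = 17*-2 + 13*-17 = -255
|u| = 21.4009, |v| = 17.1172
cos(angle) = -0.6961
angle = 134.1152 degrees

134.1152 degrees


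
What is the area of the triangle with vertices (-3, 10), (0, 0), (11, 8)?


Area = |x1(y2-y3) + x2(y3-y1) + x3(y1-y2)| / 2
= |-3*(0-8) + 0*(8-10) + 11*(10-0)| / 2
= 67

67


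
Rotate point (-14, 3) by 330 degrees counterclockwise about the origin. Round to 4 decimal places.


x' = -14*cos(330) - 3*sin(330) = -10.6244
y' = -14*sin(330) + 3*cos(330) = 9.5981

(-10.6244, 9.5981)


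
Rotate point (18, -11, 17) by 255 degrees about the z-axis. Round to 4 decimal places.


x' = 18*cos(255) - -11*sin(255) = -15.2839
y' = 18*sin(255) + -11*cos(255) = -14.5397
z' = 17

(-15.2839, -14.5397, 17)


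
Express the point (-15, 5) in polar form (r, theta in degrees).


r = sqrt((-15)^2 + 5^2) = 15.8114
theta = atan2(5, -15) = 161.5651 degrees

r = 15.8114, theta = 161.5651 degrees


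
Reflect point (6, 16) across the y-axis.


Reflection across y-axis: (x, y) -> (-x, y)
(6, 16) -> (-6, 16)

(-6, 16)


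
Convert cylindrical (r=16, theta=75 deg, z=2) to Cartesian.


x = 16 * cos(75) = 4.1411
y = 16 * sin(75) = 15.4548
z = 2

(4.1411, 15.4548, 2)


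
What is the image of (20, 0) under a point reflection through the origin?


Reflection through origin: (x, y) -> (-x, -y)
(20, 0) -> (-20, 0)

(-20, 0)


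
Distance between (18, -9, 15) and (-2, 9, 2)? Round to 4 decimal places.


d = sqrt((-2-18)^2 + (9--9)^2 + (2-15)^2) = 29.8831

29.8831


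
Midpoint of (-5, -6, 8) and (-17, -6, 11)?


Midpoint = ((-5+-17)/2, (-6+-6)/2, (8+11)/2) = (-11, -6, 9.5)

(-11, -6, 9.5)


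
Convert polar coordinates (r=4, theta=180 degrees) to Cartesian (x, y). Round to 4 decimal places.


x = 4 * cos(180) = -4
y = 4 * sin(180) = 0

(-4, 0)


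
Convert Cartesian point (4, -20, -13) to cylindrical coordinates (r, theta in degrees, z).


r = sqrt(4^2 + (-20)^2) = 20.3961
theta = atan2(-20, 4) = 281.3099 deg
z = -13

r = 20.3961, theta = 281.3099 deg, z = -13


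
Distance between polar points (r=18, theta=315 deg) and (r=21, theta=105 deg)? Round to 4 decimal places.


d = sqrt(r1^2 + r2^2 - 2*r1*r2*cos(t2-t1))
d = sqrt(18^2 + 21^2 - 2*18*21*cos(105-315)) = 37.6791

37.6791


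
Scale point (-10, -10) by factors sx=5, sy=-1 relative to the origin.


Scaling: (x*sx, y*sy) = (-10*5, -10*-1) = (-50, 10)

(-50, 10)


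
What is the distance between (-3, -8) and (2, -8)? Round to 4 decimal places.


d = sqrt((2--3)^2 + (-8--8)^2) = 5

5


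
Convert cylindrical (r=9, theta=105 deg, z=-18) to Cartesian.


x = 9 * cos(105) = -2.3294
y = 9 * sin(105) = 8.6933
z = -18

(-2.3294, 8.6933, -18)


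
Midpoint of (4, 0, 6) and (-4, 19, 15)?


Midpoint = ((4+-4)/2, (0+19)/2, (6+15)/2) = (0, 9.5, 10.5)

(0, 9.5, 10.5)


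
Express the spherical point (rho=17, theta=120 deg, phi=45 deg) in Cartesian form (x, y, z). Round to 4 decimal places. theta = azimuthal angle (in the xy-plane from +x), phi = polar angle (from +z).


x = 17 * sin(45) * cos(120) = -6.0104
y = 17 * sin(45) * sin(120) = 10.4103
z = 17 * cos(45) = 12.0208

(-6.0104, 10.4103, 12.0208)


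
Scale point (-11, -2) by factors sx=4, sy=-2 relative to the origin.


Scaling: (x*sx, y*sy) = (-11*4, -2*-2) = (-44, 4)

(-44, 4)


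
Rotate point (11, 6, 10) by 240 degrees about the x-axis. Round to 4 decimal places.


x' = 11
y' = 6*cos(240) - 10*sin(240) = 5.6603
z' = 6*sin(240) + 10*cos(240) = -10.1962

(11, 5.6603, -10.1962)


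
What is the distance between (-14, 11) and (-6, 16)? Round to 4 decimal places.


d = sqrt((-6--14)^2 + (16-11)^2) = 9.434

9.434


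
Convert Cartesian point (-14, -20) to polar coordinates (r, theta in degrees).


r = sqrt((-14)^2 + (-20)^2) = 24.4131
theta = atan2(-20, -14) = 235.008 degrees

r = 24.4131, theta = 235.008 degrees


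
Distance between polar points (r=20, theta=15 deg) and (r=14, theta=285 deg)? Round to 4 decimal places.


d = sqrt(r1^2 + r2^2 - 2*r1*r2*cos(t2-t1))
d = sqrt(20^2 + 14^2 - 2*20*14*cos(285-15)) = 24.4131

24.4131


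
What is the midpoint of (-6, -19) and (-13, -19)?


Midpoint = ((-6+-13)/2, (-19+-19)/2) = (-9.5, -19)

(-9.5, -19)


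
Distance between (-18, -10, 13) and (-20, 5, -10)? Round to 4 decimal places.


d = sqrt((-20--18)^2 + (5--10)^2 + (-10-13)^2) = 27.5318

27.5318


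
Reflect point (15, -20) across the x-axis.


Reflection across x-axis: (x, y) -> (x, -y)
(15, -20) -> (15, 20)

(15, 20)


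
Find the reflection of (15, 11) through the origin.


Reflection through origin: (x, y) -> (-x, -y)
(15, 11) -> (-15, -11)

(-15, -11)


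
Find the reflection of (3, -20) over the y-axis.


Reflection across y-axis: (x, y) -> (-x, y)
(3, -20) -> (-3, -20)

(-3, -20)


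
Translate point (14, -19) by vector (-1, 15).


Translation: (x+dx, y+dy) = (14+-1, -19+15) = (13, -4)

(13, -4)


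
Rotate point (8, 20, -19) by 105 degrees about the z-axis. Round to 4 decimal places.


x' = 8*cos(105) - 20*sin(105) = -21.3891
y' = 8*sin(105) + 20*cos(105) = 2.551
z' = -19

(-21.3891, 2.551, -19)


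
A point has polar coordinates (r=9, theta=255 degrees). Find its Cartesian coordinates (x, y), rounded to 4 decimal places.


x = 9 * cos(255) = -2.3294
y = 9 * sin(255) = -8.6933

(-2.3294, -8.6933)


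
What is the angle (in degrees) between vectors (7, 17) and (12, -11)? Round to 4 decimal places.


dot = 7*12 + 17*-11 = -103
|u| = 18.3848, |v| = 16.2788
cos(angle) = -0.3442
angle = 110.1303 degrees

110.1303 degrees


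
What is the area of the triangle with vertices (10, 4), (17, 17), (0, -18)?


Area = |x1(y2-y3) + x2(y3-y1) + x3(y1-y2)| / 2
= |10*(17--18) + 17*(-18-4) + 0*(4-17)| / 2
= 12

12


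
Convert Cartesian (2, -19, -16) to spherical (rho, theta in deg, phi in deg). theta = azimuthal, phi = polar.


rho = sqrt(2^2 + (-19)^2 + (-16)^2) = 24.9199
theta = atan2(-19, 2) = 276.009 deg
phi = acos(-16/24.9199) = 129.9454 deg

rho = 24.9199, theta = 276.009 deg, phi = 129.9454 deg


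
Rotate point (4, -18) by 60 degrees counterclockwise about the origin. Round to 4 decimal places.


x' = 4*cos(60) - -18*sin(60) = 17.5885
y' = 4*sin(60) + -18*cos(60) = -5.5359

(17.5885, -5.5359)


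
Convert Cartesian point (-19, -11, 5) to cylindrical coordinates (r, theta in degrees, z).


r = sqrt((-19)^2 + (-11)^2) = 21.9545
theta = atan2(-11, -19) = 210.0686 deg
z = 5

r = 21.9545, theta = 210.0686 deg, z = 5


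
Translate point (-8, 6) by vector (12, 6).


Translation: (x+dx, y+dy) = (-8+12, 6+6) = (4, 12)

(4, 12)


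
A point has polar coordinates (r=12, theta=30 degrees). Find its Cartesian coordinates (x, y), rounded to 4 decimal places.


x = 12 * cos(30) = 10.3923
y = 12 * sin(30) = 6

(10.3923, 6)


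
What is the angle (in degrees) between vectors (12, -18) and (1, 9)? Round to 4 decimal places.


dot = 12*1 + -18*9 = -150
|u| = 21.6333, |v| = 9.0554
cos(angle) = -0.7657
angle = 139.9697 degrees

139.9697 degrees
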